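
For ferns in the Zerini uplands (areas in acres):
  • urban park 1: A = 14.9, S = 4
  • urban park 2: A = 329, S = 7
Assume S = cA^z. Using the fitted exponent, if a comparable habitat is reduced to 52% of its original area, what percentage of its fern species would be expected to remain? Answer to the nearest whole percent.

89%

z = ln(7/4) / ln(329/14.9) = 0.5596 / 3.0947 = 0.1808
S_new/S_old = (A_new/A_old)^z = 0.52^0.1808 = exp(0.1808 × -0.6539) = 0.8885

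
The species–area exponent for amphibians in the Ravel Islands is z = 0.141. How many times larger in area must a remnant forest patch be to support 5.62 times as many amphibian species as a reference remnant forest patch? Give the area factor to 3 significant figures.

208000

(A₂/A₁)^0.141 = 5.62, so A₂/A₁ = 5.62^(1/0.141) = 5.62^7.092
ln(A₂/A₁) = ln 5.62 / 0.141 = 1.7263 / 0.141 = 12.2435
A₂/A₁ = e^12.2435 ≈ 207625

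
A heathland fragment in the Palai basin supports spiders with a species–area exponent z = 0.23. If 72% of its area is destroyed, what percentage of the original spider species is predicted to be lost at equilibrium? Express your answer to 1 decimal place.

S_new/S_old = (A_new/A_old)^z = 0.28^0.23
= exp(0.23 × ln 0.28) = exp(0.23 × -1.2730) = exp(-0.2928) ≈ 0.7462
Fraction lost = 1 − 0.7462 = 0.2538

25.4%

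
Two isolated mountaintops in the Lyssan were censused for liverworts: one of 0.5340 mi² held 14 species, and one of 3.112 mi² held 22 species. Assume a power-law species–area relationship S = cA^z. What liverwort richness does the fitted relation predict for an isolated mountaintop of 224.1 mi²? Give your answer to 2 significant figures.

z = ln(22/14) / ln(3.112/0.534) = 0.4520 / 1.7626 = 0.2564
c = 14 / 0.534^0.2564 = 14 / 0.8514 = 16.44
S₃ = 16.44 × 224.1^0.2564 = 16.44 × 4.006 ≈ 65.87

66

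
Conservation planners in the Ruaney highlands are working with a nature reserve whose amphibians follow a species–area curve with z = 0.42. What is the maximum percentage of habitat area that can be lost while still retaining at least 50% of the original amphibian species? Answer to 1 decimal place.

Need (A_new/A_old)^0.42 = 0.5, so A_new/A_old = 0.5^(1/0.42) = 0.5^2.381
ln(A_new/A_old) = ln 0.5 / 0.42 = -0.6931 / 0.42 = -1.6504
A_new/A_old = e^-1.6504 ≈ 0.192
Fraction that can be lost = 1 − 0.192 = 0.808

80.8%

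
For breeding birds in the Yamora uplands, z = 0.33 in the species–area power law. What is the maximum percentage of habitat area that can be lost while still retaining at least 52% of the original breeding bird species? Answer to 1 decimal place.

Need (A_new/A_old)^0.33 = 0.52, so A_new/A_old = 0.52^(1/0.33) = 0.52^3.03
ln(A_new/A_old) = ln 0.52 / 0.33 = -0.6539 / 0.33 = -1.9816
A_new/A_old = e^-1.9816 ≈ 0.1378
Fraction that can be lost = 1 − 0.1378 = 0.8622

86.2%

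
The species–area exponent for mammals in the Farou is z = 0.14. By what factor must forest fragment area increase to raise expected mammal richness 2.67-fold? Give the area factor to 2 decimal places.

(A₂/A₁)^0.14 = 2.67, so A₂/A₁ = 2.67^(1/0.14) = 2.67^7.143
ln(A₂/A₁) = ln 2.67 / 0.14 = 0.9821 / 0.14 = 7.0148
A₂/A₁ = e^7.0148 ≈ 1113

1113.04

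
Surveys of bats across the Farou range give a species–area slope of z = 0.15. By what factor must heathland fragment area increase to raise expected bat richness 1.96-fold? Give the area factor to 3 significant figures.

88.8

(A₂/A₁)^0.15 = 1.96, so A₂/A₁ = 1.96^(1/0.15) = 1.96^6.667
ln(A₂/A₁) = ln 1.96 / 0.15 = 0.6729 / 0.15 = 4.4863
A₂/A₁ = e^4.4863 ≈ 88.79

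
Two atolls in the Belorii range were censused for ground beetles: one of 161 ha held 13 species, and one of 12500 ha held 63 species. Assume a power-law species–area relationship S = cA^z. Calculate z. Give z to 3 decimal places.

0.363

Taking logs: ln S = ln c + z ln A, so z = (ln S₂ − ln S₁)/(ln A₂ − ln A₁).
z = ln(63/13) / ln(12500/161) = ln(4.846) / ln(77.64) = 1.5782 / 4.3521 = 0.3626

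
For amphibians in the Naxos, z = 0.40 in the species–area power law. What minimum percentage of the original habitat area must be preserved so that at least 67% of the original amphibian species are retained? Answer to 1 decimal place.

Need (A_new/A_old)^0.4 = 0.67, so A_new/A_old = 0.67^(1/0.4) = 0.67^2.5
ln(A_new/A_old) = ln 0.67 / 0.4 = -0.4005 / 0.4 = -1.0012
A_new/A_old = e^-1.0012 ≈ 0.3674

36.7%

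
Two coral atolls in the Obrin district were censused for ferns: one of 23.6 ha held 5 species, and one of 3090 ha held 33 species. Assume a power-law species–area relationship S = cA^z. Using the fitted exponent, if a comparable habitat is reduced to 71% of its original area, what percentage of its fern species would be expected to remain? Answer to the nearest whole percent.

z = ln(33/5) / ln(3090/23.6) = 1.8871 / 4.8747 = 0.3871
S_new/S_old = (A_new/A_old)^z = 0.71^0.3871 = exp(0.3871 × -0.3425) = 0.8758

88%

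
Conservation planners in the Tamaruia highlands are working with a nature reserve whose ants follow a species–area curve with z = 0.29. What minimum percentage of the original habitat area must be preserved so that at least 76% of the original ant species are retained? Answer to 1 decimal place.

38.8%

Need (A_new/A_old)^0.29 = 0.76, so A_new/A_old = 0.76^(1/0.29) = 0.76^3.448
ln(A_new/A_old) = ln 0.76 / 0.29 = -0.2744 / 0.29 = -0.9463
A_new/A_old = e^-0.9463 ≈ 0.3882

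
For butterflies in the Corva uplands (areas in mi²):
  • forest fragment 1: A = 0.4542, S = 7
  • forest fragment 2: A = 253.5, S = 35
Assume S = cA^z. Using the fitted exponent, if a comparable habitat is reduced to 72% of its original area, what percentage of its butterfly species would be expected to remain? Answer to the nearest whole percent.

92%

z = ln(35/7) / ln(253.5/0.4542) = 1.6094 / 6.3246 = 0.2545
S_new/S_old = (A_new/A_old)^z = 0.72^0.2545 = exp(0.2545 × -0.3285) = 0.9198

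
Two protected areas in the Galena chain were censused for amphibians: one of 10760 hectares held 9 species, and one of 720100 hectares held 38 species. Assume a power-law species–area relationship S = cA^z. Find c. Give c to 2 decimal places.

0.37

z = ln(S₂/S₁) / ln(A₂/A₁) = ln(38/9) / ln(720100/10760) = 1.4404 / 4.2036 = 0.3427
c = S₁ / A₁^z = 9 / 10760^0.3427 = 9 / 24.07 = 0.3739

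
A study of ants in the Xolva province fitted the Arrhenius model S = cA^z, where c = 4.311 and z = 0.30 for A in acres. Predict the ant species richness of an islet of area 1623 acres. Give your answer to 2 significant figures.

40

S = 4.311 × 1623^0.3
ln S = ln 4.311 + 0.3 × ln 1623 = 1.4612 + 0.3 × 7.3920 = 3.6788
S = e^3.6788 ≈ 39.6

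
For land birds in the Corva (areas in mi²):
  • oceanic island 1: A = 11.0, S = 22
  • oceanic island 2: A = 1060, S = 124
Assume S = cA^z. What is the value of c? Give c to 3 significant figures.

8.88

z = ln(S₂/S₁) / ln(A₂/A₁) = ln(124/22) / ln(1060/11) = 1.7292 / 4.5681 = 0.3785
c = S₁ / A₁^z = 22 / 11^0.3785 = 22 / 2.479 = 8.876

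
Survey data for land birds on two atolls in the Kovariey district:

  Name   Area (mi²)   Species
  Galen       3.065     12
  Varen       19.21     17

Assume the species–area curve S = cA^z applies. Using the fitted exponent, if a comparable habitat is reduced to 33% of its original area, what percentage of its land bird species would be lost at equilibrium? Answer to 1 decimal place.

z = ln(17/12) / ln(19.21/3.065) = 0.3483 / 1.8354 = 0.1898
S_new/S_old = (A_new/A_old)^z = 0.33^0.1898 = exp(0.1898 × -1.1087) = 0.8103
Fraction lost = 1 − 0.8103 = 0.1897

19.0%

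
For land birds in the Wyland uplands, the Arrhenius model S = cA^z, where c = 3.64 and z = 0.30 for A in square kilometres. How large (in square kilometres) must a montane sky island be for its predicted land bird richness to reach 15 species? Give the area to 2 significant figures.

110 square kilometres

15 = 3.64 × A^0.3  ⇒  A^0.3 = 15/3.64 = 4.121
ln A = ln(4.121) / 0.3 = 1.4161 / 0.3 = 4.7202
A = e^4.7202 ≈ 112.2 square kilometres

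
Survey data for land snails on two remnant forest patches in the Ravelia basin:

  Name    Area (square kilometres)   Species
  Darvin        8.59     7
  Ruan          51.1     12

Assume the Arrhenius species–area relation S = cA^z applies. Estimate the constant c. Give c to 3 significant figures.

z = ln(S₂/S₁) / ln(A₂/A₁) = ln(12/7) / ln(51.1/8.59) = 0.5390 / 1.7832 = 0.3023
c = S₁ / A₁^z = 7 / 8.59^0.3023 = 7 / 1.916 = 3.654

3.65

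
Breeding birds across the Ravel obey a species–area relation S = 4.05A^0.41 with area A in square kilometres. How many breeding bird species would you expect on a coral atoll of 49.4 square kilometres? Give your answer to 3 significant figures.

S = 4.05 × 49.4^0.41
ln S = ln 4.05 + 0.41 × ln 49.4 = 1.3987 + 0.41 × 3.9000 = 2.9977
S = e^2.9977 ≈ 20.04

20.0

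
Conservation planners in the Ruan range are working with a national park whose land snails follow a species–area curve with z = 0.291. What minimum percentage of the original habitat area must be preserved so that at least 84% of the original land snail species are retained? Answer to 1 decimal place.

54.9%

Need (A_new/A_old)^0.291 = 0.84, so A_new/A_old = 0.84^(1/0.291) = 0.84^3.436
ln(A_new/A_old) = ln 0.84 / 0.291 = -0.1744 / 0.291 = -0.5992
A_new/A_old = e^-0.5992 ≈ 0.5493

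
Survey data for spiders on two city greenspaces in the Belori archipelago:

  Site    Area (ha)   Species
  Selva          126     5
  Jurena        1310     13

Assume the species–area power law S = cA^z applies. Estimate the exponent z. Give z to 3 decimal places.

0.408

Taking logs: ln S = ln c + z ln A, so z = (ln S₂ − ln S₁)/(ln A₂ − ln A₁).
z = ln(13/5) / ln(1310/126) = ln(2.6) / ln(10.4) = 0.9555 / 2.3415 = 0.4081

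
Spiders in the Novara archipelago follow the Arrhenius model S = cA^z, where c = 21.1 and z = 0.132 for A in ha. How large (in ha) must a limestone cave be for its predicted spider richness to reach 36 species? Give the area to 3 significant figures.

36 = 21.1 × A^0.132  ⇒  A^0.132 = 36/21.1 = 1.706
ln A = ln(1.706) / 0.132 = 0.5342 / 0.132 = 4.0473
A = e^4.0473 ≈ 57.24 ha

57.2 ha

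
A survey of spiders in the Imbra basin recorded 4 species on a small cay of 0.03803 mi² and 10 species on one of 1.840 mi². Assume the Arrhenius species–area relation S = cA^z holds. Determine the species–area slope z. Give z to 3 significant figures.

Taking logs: ln S = ln c + z ln A, so z = (ln S₂ − ln S₁)/(ln A₂ − ln A₁).
z = ln(10/4) / ln(1.84/0.03803) = ln(2.5) / ln(48.38) = 0.9163 / 3.8791 = 0.2362

0.236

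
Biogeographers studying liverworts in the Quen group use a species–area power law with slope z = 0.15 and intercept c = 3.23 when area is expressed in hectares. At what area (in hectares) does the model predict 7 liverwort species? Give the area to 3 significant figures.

174 hectares

7 = 3.23 × A^0.15  ⇒  A^0.15 = 7/3.23 = 2.167
ln A = ln(2.167) / 0.15 = 0.7734 / 0.15 = 5.1562
A = e^5.1562 ≈ 173.5 hectares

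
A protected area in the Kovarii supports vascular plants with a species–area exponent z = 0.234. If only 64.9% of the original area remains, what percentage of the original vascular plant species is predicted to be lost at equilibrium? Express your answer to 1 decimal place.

9.6%

S_new/S_old = (A_new/A_old)^z = 0.649^0.234
= exp(0.234 × ln 0.649) = exp(0.234 × -0.4323) = exp(-0.1012) ≈ 0.9038
Fraction lost = 1 − 0.9038 = 0.09621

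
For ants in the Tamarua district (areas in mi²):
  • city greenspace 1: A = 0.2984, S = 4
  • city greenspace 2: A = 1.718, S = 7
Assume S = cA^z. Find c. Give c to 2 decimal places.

z = ln(S₂/S₁) / ln(A₂/A₁) = ln(7/4) / ln(1.718/0.2984) = 0.5596 / 1.7505 = 0.3197
c = S₁ / A₁^z = 4 / 0.2984^0.3197 = 4 / 0.6794 = 5.888

5.89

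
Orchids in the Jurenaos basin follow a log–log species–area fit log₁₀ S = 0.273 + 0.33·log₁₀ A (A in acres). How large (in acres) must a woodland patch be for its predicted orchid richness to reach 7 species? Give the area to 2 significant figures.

7 = 1.875 × A^0.33  ⇒  A^0.33 = 7/1.875 = 3.733
ln A = ln(3.733) / 0.33 = 1.3173 / 0.33 = 3.9918
A = e^3.9918 ≈ 54.15 acres

54 acres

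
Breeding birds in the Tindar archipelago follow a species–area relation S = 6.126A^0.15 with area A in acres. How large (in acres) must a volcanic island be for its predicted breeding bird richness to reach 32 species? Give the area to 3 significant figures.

32 = 6.126 × A^0.15  ⇒  A^0.15 = 32/6.126 = 5.224
ln A = ln(5.224) / 0.15 = 1.6532 / 0.15 = 11.0213
A = e^11.0213 ≈ 61163 acres

61200 acres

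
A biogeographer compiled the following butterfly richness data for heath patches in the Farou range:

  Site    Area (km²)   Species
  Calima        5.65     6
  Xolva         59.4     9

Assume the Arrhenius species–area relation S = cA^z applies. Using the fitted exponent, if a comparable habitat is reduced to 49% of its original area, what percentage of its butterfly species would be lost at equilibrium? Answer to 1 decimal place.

11.6%

z = ln(9/6) / ln(59.4/5.65) = 0.4055 / 2.3526 = 0.1723
S_new/S_old = (A_new/A_old)^z = 0.49^0.1723 = exp(0.1723 × -0.7133) = 0.8843
Fraction lost = 1 − 0.8843 = 0.1157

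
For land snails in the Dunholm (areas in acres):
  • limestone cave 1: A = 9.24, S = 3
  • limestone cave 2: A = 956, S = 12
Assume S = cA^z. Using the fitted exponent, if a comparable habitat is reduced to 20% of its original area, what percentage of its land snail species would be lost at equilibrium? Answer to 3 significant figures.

38.2%

z = ln(12/3) / ln(956/9.24) = 1.3863 / 4.6392 = 0.2988
S_new/S_old = (A_new/A_old)^z = 0.2^0.2988 = exp(0.2988 × -1.6094) = 0.6182
Fraction lost = 1 − 0.6182 = 0.3818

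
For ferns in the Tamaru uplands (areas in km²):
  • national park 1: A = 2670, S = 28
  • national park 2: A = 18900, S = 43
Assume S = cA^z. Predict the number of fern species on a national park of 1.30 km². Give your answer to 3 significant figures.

z = ln(43/28) / ln(18900/2670) = 0.4290 / 1.9571 = 0.2192
c = 28 / 2670^0.2192 = 28 / 5.638 = 4.967
S₃ = 4.967 × 1.3^0.2192 = 4.967 × 1.059 ≈ 5.261

5.26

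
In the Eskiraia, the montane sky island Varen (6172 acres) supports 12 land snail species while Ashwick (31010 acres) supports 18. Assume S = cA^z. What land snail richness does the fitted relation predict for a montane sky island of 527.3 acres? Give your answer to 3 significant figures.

z = ln(18/12) / ln(31010/6172) = 0.4055 / 1.6143 = 0.2512
c = 12 / 6172^0.2512 = 12 / 8.955 = 1.34
S₃ = 1.34 × 527.3^0.2512 = 1.34 × 4.827 ≈ 6.469

6.47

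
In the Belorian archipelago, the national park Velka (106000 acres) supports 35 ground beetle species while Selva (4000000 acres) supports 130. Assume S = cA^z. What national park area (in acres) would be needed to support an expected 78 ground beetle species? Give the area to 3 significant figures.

z = ln(130/35) / ln(4000000/106000) = 1.3122 / 3.6306 = 0.3614
c = 35 / 106000^0.3614 = 35 / 65.5 = 0.5343
A = (78/0.5343)^(1/0.3614) ⇒ ln A = ln(146)/0.3614 = 13.7884
A = e^13.7884 ≈ 973285 acres

973000 acres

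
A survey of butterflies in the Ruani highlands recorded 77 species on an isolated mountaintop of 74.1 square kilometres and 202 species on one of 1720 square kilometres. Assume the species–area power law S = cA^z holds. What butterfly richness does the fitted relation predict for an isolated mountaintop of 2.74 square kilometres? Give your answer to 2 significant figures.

28

z = ln(202/77) / ln(1720/74.1) = 0.9645 / 3.1447 = 0.3067
c = 77 / 74.1^0.3067 = 77 / 3.745 = 20.56
S₃ = 20.56 × 2.74^0.3067 = 20.56 × 1.362 ≈ 28.01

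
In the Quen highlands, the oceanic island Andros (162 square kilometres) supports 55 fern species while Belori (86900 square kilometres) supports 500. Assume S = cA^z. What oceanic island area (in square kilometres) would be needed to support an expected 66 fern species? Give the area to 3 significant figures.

z = ln(500/55) / ln(86900/162) = 2.2073 / 6.2849 = 0.3512
c = 55 / 162^0.3512 = 55 / 5.97 = 9.212
A = (66/9.212)^(1/0.3512) ⇒ ln A = ln(7.164)/0.3512 = 5.6067
A = e^5.6067 ≈ 272.3 square kilometres

272 square kilometres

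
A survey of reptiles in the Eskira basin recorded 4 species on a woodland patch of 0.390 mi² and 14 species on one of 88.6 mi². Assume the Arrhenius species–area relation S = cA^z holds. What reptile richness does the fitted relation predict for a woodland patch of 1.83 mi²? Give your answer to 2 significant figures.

z = ln(14/4) / ln(88.6/0.39) = 1.2528 / 5.4257 = 0.2309
c = 4 / 0.39^0.2309 = 4 / 0.8046 = 4.971
S₃ = 4.971 × 1.83^0.2309 = 4.971 × 1.15 ≈ 5.716

5.7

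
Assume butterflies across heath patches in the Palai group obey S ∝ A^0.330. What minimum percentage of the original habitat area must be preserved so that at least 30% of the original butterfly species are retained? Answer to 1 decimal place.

Need (A_new/A_old)^0.33 = 0.3, so A_new/A_old = 0.3^(1/0.33) = 0.3^3.03
ln(A_new/A_old) = ln 0.3 / 0.33 = -1.2040 / 0.33 = -3.6484
A_new/A_old = e^-3.6484 ≈ 0.02603

2.6%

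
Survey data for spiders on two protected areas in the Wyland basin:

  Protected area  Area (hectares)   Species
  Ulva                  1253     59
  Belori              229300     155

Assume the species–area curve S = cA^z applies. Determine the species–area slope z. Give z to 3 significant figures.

Taking logs: ln S = ln c + z ln A, so z = (ln S₂ − ln S₁)/(ln A₂ − ln A₁).
z = ln(155/59) / ln(229300/1253) = ln(2.627) / ln(183) = 0.9659 / 5.2095 = 0.1854

0.185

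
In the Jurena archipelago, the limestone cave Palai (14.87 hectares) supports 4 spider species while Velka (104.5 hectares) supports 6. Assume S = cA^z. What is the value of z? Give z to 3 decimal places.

Taking logs: ln S = ln c + z ln A, so z = (ln S₂ − ln S₁)/(ln A₂ − ln A₁).
z = ln(6/4) / ln(104.5/14.87) = ln(1.5) / ln(7.028) = 0.4055 / 1.9498 = 0.2079

0.208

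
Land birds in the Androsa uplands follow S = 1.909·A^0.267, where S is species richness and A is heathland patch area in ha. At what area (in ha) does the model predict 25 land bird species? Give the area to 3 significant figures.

15300 ha

25 = 1.909 × A^0.267  ⇒  A^0.267 = 25/1.909 = 13.1
ln A = ln(13.1) / 0.267 = 2.5723 / 0.267 = 9.6341
A = e^9.6341 ≈ 15276 ha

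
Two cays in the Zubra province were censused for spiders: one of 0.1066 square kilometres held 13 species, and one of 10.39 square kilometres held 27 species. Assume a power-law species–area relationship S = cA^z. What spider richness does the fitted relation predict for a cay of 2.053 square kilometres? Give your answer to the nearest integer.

21

z = ln(27/13) / ln(10.39/0.1066) = 0.7309 / 4.5795 = 0.1596
c = 13 / 0.1066^0.1596 = 13 / 0.6996 = 18.58
S₃ = 18.58 × 2.053^0.1596 = 18.58 × 1.122 ≈ 20.84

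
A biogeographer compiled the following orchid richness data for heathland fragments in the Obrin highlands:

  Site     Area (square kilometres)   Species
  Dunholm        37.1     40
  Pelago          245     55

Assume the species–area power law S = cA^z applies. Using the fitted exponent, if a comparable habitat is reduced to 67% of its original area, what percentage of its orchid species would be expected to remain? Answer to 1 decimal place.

93.5%

z = ln(55/40) / ln(245/37.1) = 0.3185 / 1.8876 = 0.1687
S_new/S_old = (A_new/A_old)^z = 0.67^0.1687 = exp(0.1687 × -0.4005) = 0.9347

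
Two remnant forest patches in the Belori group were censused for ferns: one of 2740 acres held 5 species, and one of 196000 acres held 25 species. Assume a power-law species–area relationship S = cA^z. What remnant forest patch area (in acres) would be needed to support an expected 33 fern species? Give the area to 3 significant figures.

z = ln(25/5) / ln(196000/2740) = 1.6094 / 4.2702 = 0.3769
c = 5 / 2740^0.3769 = 5 / 19.76 = 0.2531
A = (33/0.2531)^(1/0.3769) ⇒ ln A = ln(130.4)/0.3769 = 12.9225
A = e^12.9225 ≈ 409414 acres

409000 acres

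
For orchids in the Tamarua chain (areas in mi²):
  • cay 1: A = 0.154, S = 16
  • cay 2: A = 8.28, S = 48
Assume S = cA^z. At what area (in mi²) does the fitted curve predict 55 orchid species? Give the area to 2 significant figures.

14 mi²

z = ln(48/16) / ln(8.28/0.154) = 1.0986 / 3.9846 = 0.2757
c = 16 / 0.154^0.2757 = 16 / 0.597 = 26.8
A = (55/26.8)^(1/0.2757) ⇒ ln A = ln(2.052)/0.2757 = 2.6076
A = e^2.6076 ≈ 13.57 mi²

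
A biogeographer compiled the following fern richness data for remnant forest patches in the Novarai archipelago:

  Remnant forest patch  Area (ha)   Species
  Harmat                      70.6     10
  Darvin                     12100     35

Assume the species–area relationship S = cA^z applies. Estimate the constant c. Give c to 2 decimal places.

3.55

z = ln(S₂/S₁) / ln(A₂/A₁) = ln(35/10) / ln(12100/70.6) = 1.2528 / 5.1439 = 0.2435
c = S₁ / A₁^z = 10 / 70.6^0.2435 = 10 / 2.82 = 3.546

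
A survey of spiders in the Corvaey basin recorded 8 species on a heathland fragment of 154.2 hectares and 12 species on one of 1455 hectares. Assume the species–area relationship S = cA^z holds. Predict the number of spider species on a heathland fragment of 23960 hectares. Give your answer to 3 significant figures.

z = ln(12/8) / ln(1455/154.2) = 0.4055 / 2.2445 = 0.1806
c = 8 / 154.2^0.1806 = 8 / 2.485 = 3.22
S₃ = 3.22 × 23960^0.1806 = 3.22 × 6.182 ≈ 19.9

19.9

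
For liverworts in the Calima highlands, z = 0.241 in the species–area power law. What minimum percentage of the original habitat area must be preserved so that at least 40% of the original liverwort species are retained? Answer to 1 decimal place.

2.2%

Need (A_new/A_old)^0.241 = 0.4, so A_new/A_old = 0.4^(1/0.241) = 0.4^4.149
ln(A_new/A_old) = ln 0.4 / 0.241 = -0.9163 / 0.241 = -3.8020
A_new/A_old = e^-3.8020 ≈ 0.02233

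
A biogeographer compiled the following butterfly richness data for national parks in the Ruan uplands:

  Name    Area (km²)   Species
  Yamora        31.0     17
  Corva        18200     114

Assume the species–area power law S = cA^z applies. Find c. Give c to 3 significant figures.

6.10

z = ln(S₂/S₁) / ln(A₂/A₁) = ln(114/17) / ln(18200/31) = 1.9030 / 6.3752 = 0.2985
c = S₁ / A₁^z = 17 / 31^0.2985 = 17 / 2.787 = 6.099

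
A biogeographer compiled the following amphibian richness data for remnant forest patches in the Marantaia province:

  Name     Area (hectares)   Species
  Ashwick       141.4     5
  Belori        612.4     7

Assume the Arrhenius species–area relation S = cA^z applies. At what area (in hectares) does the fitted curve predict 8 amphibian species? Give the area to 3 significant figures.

1100 hectares

z = ln(7/5) / ln(612.4/141.4) = 0.3365 / 1.4658 = 0.2295
c = 5 / 141.4^0.2295 = 5 / 3.116 = 1.604
A = (8/1.604)^(1/0.2295) ⇒ ln A = ln(4.986)/0.2295 = 6.9991
A = e^6.9991 ≈ 1096 hectares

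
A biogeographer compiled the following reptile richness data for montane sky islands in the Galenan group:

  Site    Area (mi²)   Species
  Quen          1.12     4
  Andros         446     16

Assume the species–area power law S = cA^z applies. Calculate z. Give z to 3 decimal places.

0.232

Taking logs: ln S = ln c + z ln A, so z = (ln S₂ − ln S₁)/(ln A₂ − ln A₁).
z = ln(16/4) / ln(446/1.12) = ln(4) / ln(398.2) = 1.3863 / 5.9870 = 0.2316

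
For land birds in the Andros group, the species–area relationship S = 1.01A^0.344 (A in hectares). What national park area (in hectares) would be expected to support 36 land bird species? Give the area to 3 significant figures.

36 = 1.01 × A^0.344  ⇒  A^0.344 = 36/1.01 = 35.64
ln A = ln(35.64) / 0.344 = 3.5736 / 0.344 = 10.3883
A = e^10.3883 ≈ 32477 hectares

32500 hectares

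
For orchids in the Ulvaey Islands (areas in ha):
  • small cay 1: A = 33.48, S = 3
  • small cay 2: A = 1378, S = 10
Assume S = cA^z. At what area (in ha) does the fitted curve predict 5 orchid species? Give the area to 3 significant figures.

162 ha

z = ln(10/3) / ln(1378/33.48) = 1.2040 / 3.7174 = 0.3239
c = 3 / 33.48^0.3239 = 3 / 3.118 = 0.9622
A = (5/0.9622)^(1/0.3239) ⇒ ln A = ln(5.196)/0.3239 = 5.0882
A = e^5.0882 ≈ 162.1 ha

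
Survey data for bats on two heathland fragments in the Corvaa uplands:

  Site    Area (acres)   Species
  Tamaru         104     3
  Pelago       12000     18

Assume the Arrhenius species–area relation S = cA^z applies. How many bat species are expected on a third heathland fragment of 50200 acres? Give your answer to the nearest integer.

z = ln(18/3) / ln(12000/104) = 1.7918 / 4.7483 = 0.3773
c = 3 / 104^0.3773 = 3 / 5.769 = 0.52
S₃ = 0.52 × 50200^0.3773 = 0.52 × 59.4 ≈ 30.89

31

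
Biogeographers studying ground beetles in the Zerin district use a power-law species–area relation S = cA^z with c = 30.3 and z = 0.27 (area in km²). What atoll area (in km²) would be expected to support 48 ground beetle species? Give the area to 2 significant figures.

5.5 km²

48 = 30.3 × A^0.27  ⇒  A^0.27 = 48/30.3 = 1.584
ln A = ln(1.584) / 0.27 = 0.4601 / 0.27 = 1.7039
A = e^1.7039 ≈ 5.495 km²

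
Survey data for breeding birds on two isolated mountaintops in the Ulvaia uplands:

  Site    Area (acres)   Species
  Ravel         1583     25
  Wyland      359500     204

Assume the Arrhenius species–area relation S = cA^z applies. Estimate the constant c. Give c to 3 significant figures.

z = ln(S₂/S₁) / ln(A₂/A₁) = ln(204/25) / ln(359500/1583) = 2.0992 / 5.4254 = 0.3869
c = S₁ / A₁^z = 25 / 1583^0.3869 = 25 / 17.3 = 1.445

1.45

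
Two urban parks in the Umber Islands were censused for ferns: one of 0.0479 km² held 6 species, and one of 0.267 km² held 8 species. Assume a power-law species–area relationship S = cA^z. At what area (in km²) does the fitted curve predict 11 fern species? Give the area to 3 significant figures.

1.79 km²

z = ln(8/6) / ln(0.267/0.0479) = 0.2877 / 1.7181 = 0.1674
c = 6 / 0.0479^0.1674 = 6 / 0.6012 = 9.98
A = (11/9.98)^(1/0.1674) ⇒ ln A = ln(1.102)/0.1674 = 0.5814
A = e^0.5814 ≈ 1.789 km²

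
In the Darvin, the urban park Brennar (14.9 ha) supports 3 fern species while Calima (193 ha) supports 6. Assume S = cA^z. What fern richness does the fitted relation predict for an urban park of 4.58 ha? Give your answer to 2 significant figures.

2.2

z = ln(6/3) / ln(193/14.9) = 0.6931 / 2.5613 = 0.2706
c = 3 / 14.9^0.2706 = 3 / 2.077 = 1.444
S₃ = 1.444 × 4.58^0.2706 = 1.444 × 1.51 ≈ 2.18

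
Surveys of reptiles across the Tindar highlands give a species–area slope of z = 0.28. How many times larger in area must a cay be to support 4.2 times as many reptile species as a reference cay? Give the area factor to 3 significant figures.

168

(A₂/A₁)^0.28 = 4.2, so A₂/A₁ = 4.2^(1/0.28) = 4.2^3.571
ln(A₂/A₁) = ln 4.2 / 0.28 = 1.4351 / 0.28 = 5.1253
A₂/A₁ = e^5.1253 ≈ 168.2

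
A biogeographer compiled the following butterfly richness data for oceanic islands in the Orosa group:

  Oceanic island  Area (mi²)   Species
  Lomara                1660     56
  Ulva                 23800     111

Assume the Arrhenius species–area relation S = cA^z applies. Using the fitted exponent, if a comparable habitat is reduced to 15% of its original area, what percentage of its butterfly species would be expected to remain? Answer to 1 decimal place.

z = ln(111/56) / ln(23800/1660) = 0.6842 / 2.6629 = 0.2569
S_new/S_old = (A_new/A_old)^z = 0.15^0.2569 = exp(0.2569 × -1.8971) = 0.6142

61.4%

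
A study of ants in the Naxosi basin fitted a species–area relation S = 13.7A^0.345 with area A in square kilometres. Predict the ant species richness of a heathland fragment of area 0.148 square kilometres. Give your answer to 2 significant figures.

S = 13.7 × 0.148^0.345
ln S = ln 13.7 + 0.345 × ln 0.148 = 2.6174 + 0.345 × -1.9105 = 1.9583
S = e^1.9583 ≈ 7.087

7.1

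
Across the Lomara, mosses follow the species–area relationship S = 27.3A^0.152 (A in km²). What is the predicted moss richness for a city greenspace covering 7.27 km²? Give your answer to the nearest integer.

S = 27.3 × 7.27^0.152
ln S = ln 27.3 + 0.152 × ln 7.27 = 3.3069 + 0.152 × 1.9838 = 3.6084
S = e^3.6084 ≈ 36.91

37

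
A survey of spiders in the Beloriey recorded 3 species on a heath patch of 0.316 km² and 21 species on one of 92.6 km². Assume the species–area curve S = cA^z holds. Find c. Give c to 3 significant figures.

4.45

z = ln(S₂/S₁) / ln(A₂/A₁) = ln(21/3) / ln(92.6/0.316) = 1.9459 / 5.6803 = 0.3426
c = S₁ / A₁^z = 3 / 0.316^0.3426 = 3 / 0.6739 = 4.452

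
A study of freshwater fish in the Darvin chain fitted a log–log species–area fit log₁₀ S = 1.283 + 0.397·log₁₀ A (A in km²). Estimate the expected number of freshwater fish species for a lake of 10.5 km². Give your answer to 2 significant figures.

49

S = 19.19 × 10.5^0.397 = 19.19 × 2.543 ≈ 48.8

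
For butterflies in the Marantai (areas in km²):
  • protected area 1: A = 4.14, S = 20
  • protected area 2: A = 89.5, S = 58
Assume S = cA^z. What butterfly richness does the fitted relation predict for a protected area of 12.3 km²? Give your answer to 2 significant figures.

29

z = ln(58/20) / ln(89.5/4.14) = 1.0647 / 3.0735 = 0.3464
c = 20 / 4.14^0.3464 = 20 / 1.636 = 12.23
S₃ = 12.23 × 12.3^0.3464 = 12.23 × 2.385 ≈ 29.16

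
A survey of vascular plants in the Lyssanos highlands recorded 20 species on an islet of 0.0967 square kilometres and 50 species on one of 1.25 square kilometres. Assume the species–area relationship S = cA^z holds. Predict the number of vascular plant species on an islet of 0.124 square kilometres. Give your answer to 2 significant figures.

z = ln(50/20) / ln(1.25/0.0967) = 0.9163 / 2.5593 = 0.3580
c = 20 / 0.0967^0.3580 = 20 / 0.4333 = 46.16
S₃ = 46.16 × 0.124^0.3580 = 46.16 × 0.4736 ≈ 21.86

22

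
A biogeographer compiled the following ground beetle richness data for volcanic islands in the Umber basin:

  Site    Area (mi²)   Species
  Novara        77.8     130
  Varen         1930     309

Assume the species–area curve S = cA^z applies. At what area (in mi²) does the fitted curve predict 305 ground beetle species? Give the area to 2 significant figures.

1800 mi²

z = ln(309/130) / ln(1930/77.8) = 0.8658 / 3.2111 = 0.2696
c = 130 / 77.8^0.2696 = 130 / 3.235 = 40.19
A = (305/40.19)^(1/0.2696) ⇒ ln A = ln(7.59)/0.2696 = 7.5170
A = e^7.5170 ≈ 1839 mi²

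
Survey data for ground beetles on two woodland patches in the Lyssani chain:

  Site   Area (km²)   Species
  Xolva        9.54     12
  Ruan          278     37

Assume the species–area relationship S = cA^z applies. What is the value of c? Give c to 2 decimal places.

z = ln(S₂/S₁) / ln(A₂/A₁) = ln(37/12) / ln(278/9.54) = 1.1260 / 3.3721 = 0.3339
c = S₁ / A₁^z = 12 / 9.54^0.3339 = 12 / 2.124 = 5.651

5.65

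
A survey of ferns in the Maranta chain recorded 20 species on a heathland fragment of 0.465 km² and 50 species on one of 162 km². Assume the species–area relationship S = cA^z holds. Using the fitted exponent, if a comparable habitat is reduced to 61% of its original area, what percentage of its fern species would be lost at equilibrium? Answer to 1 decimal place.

z = ln(50/20) / ln(162/0.465) = 0.9163 / 5.8533 = 0.1565
S_new/S_old = (A_new/A_old)^z = 0.61^0.1565 = exp(0.1565 × -0.4943) = 0.9255
Fraction lost = 1 − 0.9255 = 0.07446

7.4%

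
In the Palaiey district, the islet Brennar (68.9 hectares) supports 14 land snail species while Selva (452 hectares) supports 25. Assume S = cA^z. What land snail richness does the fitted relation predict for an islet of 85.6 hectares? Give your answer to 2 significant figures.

15

z = ln(25/14) / ln(452/68.9) = 0.5798 / 1.8810 = 0.3082
c = 14 / 68.9^0.3082 = 14 / 3.687 = 3.798
S₃ = 3.798 × 85.6^0.3082 = 3.798 × 3.942 ≈ 14.97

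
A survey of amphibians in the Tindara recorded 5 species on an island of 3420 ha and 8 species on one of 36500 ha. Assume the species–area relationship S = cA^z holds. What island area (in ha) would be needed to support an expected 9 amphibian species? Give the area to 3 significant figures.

66100 ha

z = ln(8/5) / ln(36500/3420) = 0.4700 / 2.3677 = 0.1985
c = 5 / 3420^0.1985 = 5 / 5.03 = 0.9941
A = (9/0.9941)^(1/0.1985) ⇒ ln A = ln(9.053)/0.1985 = 11.0984
A = e^11.0984 ≈ 66066 ha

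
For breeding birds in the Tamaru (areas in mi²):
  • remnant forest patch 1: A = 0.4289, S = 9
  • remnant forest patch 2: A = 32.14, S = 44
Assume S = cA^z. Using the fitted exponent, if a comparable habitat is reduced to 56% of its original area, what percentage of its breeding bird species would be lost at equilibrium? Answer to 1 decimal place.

z = ln(44/9) / ln(32.14/0.4289) = 1.5870 / 4.3166 = 0.3676
S_new/S_old = (A_new/A_old)^z = 0.56^0.3676 = exp(0.3676 × -0.5798) = 0.808
Fraction lost = 1 − 0.808 = 0.192

19.2%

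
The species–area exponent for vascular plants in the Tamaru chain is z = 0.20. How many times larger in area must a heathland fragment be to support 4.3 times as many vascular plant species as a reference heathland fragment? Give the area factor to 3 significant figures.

1470

(A₂/A₁)^0.2 = 4.3, so A₂/A₁ = 4.3^(1/0.2) = 4.3^5
ln(A₂/A₁) = ln 4.3 / 0.2 = 1.4586 / 0.2 = 7.2931
A₂/A₁ = e^7.2931 ≈ 1470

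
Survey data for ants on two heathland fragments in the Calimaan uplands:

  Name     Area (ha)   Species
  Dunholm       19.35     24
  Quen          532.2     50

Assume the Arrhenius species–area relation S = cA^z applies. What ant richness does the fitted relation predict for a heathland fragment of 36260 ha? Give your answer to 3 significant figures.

127

z = ln(50/24) / ln(532.2/19.35) = 0.7340 / 3.3143 = 0.2215
c = 24 / 19.35^0.2215 = 24 / 1.927 = 12.45
S₃ = 12.45 × 36260^0.2215 = 12.45 × 10.23 ≈ 127.3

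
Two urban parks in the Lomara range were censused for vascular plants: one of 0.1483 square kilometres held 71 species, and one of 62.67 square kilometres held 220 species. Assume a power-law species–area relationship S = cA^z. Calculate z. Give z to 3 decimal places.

Taking logs: ln S = ln c + z ln A, so z = (ln S₂ − ln S₁)/(ln A₂ − ln A₁).
z = ln(220/71) / ln(62.67/0.1483) = ln(3.099) / ln(422.6) = 1.1309 / 6.0464 = 0.1870

0.187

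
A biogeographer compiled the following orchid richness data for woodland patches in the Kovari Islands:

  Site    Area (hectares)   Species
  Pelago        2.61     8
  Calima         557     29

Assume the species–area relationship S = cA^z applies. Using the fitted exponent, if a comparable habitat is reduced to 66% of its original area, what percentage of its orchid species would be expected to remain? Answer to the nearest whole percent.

91%

z = ln(29/8) / ln(557/2.61) = 1.2879 / 5.3632 = 0.2401
S_new/S_old = (A_new/A_old)^z = 0.66^0.2401 = exp(0.2401 × -0.4155) = 0.905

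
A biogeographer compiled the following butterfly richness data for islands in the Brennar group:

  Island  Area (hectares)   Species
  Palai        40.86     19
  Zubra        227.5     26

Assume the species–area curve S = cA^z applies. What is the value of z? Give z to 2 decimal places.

Taking logs: ln S = ln c + z ln A, so z = (ln S₂ − ln S₁)/(ln A₂ − ln A₁).
z = ln(26/19) / ln(227.5/40.86) = ln(1.368) / ln(5.568) = 0.3137 / 1.7170 = 0.1827

0.18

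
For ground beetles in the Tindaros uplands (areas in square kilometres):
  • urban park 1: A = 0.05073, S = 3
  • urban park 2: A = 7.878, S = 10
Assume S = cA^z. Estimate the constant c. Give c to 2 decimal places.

6.11

z = ln(S₂/S₁) / ln(A₂/A₁) = ln(10/3) / ln(7.878/0.05073) = 1.2040 / 5.0453 = 0.2386
c = S₁ / A₁^z = 3 / 0.05073^0.2386 = 3 / 0.4909 = 6.111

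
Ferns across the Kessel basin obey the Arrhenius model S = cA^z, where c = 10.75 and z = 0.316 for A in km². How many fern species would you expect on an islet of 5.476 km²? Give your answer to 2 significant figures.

18

S = 10.75 × 5.476^0.316
ln S = ln 10.75 + 0.316 × ln 5.476 = 2.3749 + 0.316 × 1.7004 = 2.9122
S = e^2.9122 ≈ 18.4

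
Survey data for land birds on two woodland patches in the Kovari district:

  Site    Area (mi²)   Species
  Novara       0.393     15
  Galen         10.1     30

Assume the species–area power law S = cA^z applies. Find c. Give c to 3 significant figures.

18.3

z = ln(S₂/S₁) / ln(A₂/A₁) = ln(30/15) / ln(10.1/0.393) = 0.6931 / 3.2465 = 0.2135
c = S₁ / A₁^z = 15 / 0.393^0.2135 = 15 / 0.8192 = 18.31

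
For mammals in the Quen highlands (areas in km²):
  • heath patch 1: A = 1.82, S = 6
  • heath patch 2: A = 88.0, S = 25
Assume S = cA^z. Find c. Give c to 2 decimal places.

z = ln(S₂/S₁) / ln(A₂/A₁) = ln(25/6) / ln(88/1.82) = 1.4271 / 3.8785 = 0.3680
c = S₁ / A₁^z = 6 / 1.82^0.3680 = 6 / 1.247 = 4.813

4.81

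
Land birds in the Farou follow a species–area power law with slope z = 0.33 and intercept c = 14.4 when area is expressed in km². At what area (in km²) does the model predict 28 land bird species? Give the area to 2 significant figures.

28 = 14.4 × A^0.33  ⇒  A^0.33 = 28/14.4 = 1.944
ln A = ln(1.944) / 0.33 = 0.6650 / 0.33 = 2.0151
A = e^2.0151 ≈ 7.501 km²

7.5 km²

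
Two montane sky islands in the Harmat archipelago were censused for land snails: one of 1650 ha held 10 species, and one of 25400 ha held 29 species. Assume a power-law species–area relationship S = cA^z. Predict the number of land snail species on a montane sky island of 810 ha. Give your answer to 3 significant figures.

7.58

z = ln(29/10) / ln(25400/1650) = 1.0647 / 2.7340 = 0.3894
c = 10 / 1650^0.3894 = 10 / 17.91 = 0.5585
S₃ = 0.5585 × 810^0.3894 = 0.5585 × 13.57 ≈ 7.58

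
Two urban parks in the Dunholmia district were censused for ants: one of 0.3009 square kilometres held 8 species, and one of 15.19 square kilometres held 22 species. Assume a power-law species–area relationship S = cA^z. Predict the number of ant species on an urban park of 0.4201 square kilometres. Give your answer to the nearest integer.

9

z = ln(22/8) / ln(15.19/0.3009) = 1.0116 / 3.9216 = 0.2580
c = 8 / 0.3009^0.2580 = 8 / 0.7336 = 10.91
S₃ = 10.91 × 0.4201^0.2580 = 10.91 × 0.7995 ≈ 8.719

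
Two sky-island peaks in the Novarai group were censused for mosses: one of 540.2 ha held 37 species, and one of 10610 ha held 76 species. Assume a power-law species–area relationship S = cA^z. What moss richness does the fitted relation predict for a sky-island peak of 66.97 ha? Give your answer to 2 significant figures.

z = ln(76/37) / ln(10610/540.2) = 0.7198 / 2.9776 = 0.2417
c = 37 / 540.2^0.2417 = 37 / 4.577 = 8.084
S₃ = 8.084 × 66.97^0.2417 = 8.084 × 2.763 ≈ 22.34

22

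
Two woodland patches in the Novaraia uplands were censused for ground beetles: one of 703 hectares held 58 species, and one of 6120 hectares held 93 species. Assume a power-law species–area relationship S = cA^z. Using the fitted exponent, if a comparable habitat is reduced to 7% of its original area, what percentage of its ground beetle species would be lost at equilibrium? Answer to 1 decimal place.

z = ln(93/58) / ln(6120/703) = 0.4722 / 2.1640 = 0.2182
S_new/S_old = (A_new/A_old)^z = 0.07^0.2182 = exp(0.2182 × -2.6593) = 0.5598
Fraction lost = 1 − 0.5598 = 0.4402

44.0%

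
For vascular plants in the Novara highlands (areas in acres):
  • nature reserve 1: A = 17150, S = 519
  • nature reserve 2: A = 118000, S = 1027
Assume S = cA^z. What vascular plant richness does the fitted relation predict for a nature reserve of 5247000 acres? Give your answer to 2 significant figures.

3900

z = ln(1027/519) / ln(118000/17150) = 0.6825 / 1.9287 = 0.3539
c = 519 / 17150^0.3539 = 519 / 31.5 = 16.47
S₃ = 16.47 × 5247000^0.3539 = 16.47 × 238.7 ≈ 3933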